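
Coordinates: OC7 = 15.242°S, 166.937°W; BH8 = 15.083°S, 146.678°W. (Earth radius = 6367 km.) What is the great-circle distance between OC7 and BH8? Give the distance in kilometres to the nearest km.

Δφ = 0.1590°,  Δλ = 20.2590°
a = sin²(Δφ/2) + cos φ₁ cos φ₂ sin²(Δλ/2) = 0.028817
c = 2·arcsin(√a) = 0.341165 rad = 19.5473°
d = R·c = 6367 × 0.341165 = 2172.2 km

2172 km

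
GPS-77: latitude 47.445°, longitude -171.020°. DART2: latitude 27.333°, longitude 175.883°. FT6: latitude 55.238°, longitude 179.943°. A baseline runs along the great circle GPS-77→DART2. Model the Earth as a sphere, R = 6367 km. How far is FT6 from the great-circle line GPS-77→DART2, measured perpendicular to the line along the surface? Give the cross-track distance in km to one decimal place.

959.3 km

δ₁₃ = central angle GPS-77→FT6 = 0.167660 rad  (haversine)
θ₁₃ = bearing GPS-77→FT6 = 327.543°,  θ₁₂ = bearing GPS-77→DART2 = 211.629°
dₓₜ = R·arcsin(sin δ₁₃ · sin(θ₁₃ − θ₁₂)) = 6367·arcsin(0.16688·sin(115.913°)) = 959.296 km
|dₓₜ| = 959.296 km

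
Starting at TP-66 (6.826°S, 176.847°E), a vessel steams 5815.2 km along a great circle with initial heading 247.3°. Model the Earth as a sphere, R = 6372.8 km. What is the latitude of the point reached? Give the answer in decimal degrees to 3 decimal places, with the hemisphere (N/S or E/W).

22.075°S

δ = d/R = 5815.2/6372.8 = 0.912503 rad
φ₂ = arcsin(sin φ₁ cos δ + cos φ₁ sin δ cos θ)
   = arcsin(-0.11885·0.61177 + 0.99291·0.79104·-0.38591) = -22.07461°
λ₂ = λ₁ + atan2(sin θ sin δ cos φ₁, cos δ − sin φ₁ sin φ₂) = 124.89553°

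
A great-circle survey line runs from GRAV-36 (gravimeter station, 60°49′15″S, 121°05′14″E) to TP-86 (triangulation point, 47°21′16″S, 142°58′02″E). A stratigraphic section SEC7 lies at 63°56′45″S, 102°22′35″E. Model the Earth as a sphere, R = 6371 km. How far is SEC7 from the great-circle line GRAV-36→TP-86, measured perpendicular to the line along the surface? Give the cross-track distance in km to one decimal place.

GRAV-36: φ = -60.82083°, λ = +121.08722°
TP-86: φ = -47.35444°, λ = +142.96722°
SEC7: φ = -63.94583°, λ = +102.37639°
δ₁₃ = central angle GRAV-36→SEC7 = 0.160198 rad  (haversine)
θ₁₃ = bearing GRAV-36→SEC7 = 242.043°,  θ₁₂ = bearing GRAV-36→TP-86 = 52.997°
dₓₜ = R·arcsin(sin δ₁₃ · sin(θ₁₃ − θ₁₂)) = 6371·arcsin(0.15951·sin(189.046°)) = -159.802 km
|dₓₜ| = 159.802 km

159.8 km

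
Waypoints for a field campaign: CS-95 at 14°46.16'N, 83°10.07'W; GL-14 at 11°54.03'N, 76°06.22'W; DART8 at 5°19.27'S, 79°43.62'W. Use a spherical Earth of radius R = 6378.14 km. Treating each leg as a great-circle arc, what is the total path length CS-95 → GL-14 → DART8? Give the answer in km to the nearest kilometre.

2788 km

CS-95: φ = +14.76933°, λ = -83.16783°
GL-14: φ = +11.90050°, λ = -76.10367°
DART8: φ = -5.32117°, λ = -79.72700°
CS-95→GL-14: c = 0.129981 rad, d = 829.04 km
GL-14→DART8: c = 0.307084 rad, d = 1958.63 km
Total = 829.04 + 1958.63 = 2787.67 km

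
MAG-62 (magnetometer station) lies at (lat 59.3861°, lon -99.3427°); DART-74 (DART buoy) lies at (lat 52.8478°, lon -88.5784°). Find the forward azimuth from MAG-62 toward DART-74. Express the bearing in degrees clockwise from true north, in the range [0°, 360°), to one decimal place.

Δλ = 10.7643°
y = sin Δλ · cos φ₂ = 0.112796
x = cos φ₁ sin φ₂ − sin φ₁ cos φ₂ cos Δλ = -0.104722
θ = atan2(y, x) = 132.8740° → 132.8740° (mod 360°)

132.9°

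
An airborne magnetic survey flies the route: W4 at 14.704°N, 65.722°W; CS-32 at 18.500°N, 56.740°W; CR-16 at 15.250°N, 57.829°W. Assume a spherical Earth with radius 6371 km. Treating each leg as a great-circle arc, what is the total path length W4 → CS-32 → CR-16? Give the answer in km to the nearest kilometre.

1425 km

W4→CS-32: c = 0.164147 rad, d = 1045.78 km
CS-32→CR-16: c = 0.059567 rad, d = 379.50 km
Total = 1045.78 + 379.50 = 1425.28 km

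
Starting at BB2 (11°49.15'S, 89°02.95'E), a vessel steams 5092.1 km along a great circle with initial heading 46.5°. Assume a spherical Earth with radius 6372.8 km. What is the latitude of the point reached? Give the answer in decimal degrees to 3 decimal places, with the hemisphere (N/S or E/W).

BB2: φ = -11.81917°, λ = +89.04917°
δ = d/R = 5092.1/6372.8 = 0.799037 rad
φ₂ = arcsin(sin φ₁ cos δ + cos φ₁ sin δ cos θ)
   = arcsin(-0.20482·0.69740 + 0.97880·0.71668·0.68835) = 19.87873°
λ₂ = λ₁ + atan2(sin θ sin δ cos φ₁, cos δ − sin φ₁ sin φ₂) = 122.60874°

19.879°N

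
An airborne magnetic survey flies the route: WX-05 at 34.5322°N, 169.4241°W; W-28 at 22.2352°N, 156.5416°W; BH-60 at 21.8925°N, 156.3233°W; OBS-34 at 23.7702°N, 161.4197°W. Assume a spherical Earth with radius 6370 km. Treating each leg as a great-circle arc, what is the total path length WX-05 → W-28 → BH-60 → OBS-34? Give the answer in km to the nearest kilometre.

2462 km

WX-05→W-28: c = 0.291329 rad, d = 1855.77 km
W-28→BH-60: c = 0.006946 rad, d = 44.24 km
BH-60→OBS-34: c = 0.088279 rad, d = 562.34 km
Total = 1855.77 + 44.24 + 562.34 = 2462.35 km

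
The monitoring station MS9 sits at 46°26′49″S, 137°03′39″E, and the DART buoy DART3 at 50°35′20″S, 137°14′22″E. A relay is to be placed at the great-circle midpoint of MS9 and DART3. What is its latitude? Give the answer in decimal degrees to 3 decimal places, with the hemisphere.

48.518°S

MS9: φ = -46.44694°, λ = +137.06083°
DART3: φ = -50.58889°, λ = +137.23944°
Bx = cos φ₂ cos Δλ = 0.634877,  By = cos φ₂ sin Δλ = 0.001979
φₘ = atan2(sin φ₁ + sin φ₂, √((cos φ₁ + Bx)² + By²)) = -48.51795°
λₘ = λ₁ + atan2(By, cos φ₁ + Bx) = 137.14649°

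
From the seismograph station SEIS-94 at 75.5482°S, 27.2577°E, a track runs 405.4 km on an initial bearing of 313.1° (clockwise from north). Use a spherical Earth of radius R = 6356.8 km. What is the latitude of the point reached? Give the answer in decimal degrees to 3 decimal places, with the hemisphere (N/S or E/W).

δ = d/R = 405.4/6356.8 = 0.063774 rad
φ₂ = arcsin(sin φ₁ cos δ + cos φ₁ sin δ cos θ)
   = arcsin(-0.96836·0.99797 + 0.24957·0.06373·0.68327) = -72.84724°
λ₂ = λ₁ + atan2(sin θ sin δ cos φ₁, cos δ − sin φ₁ sin φ₂) = 18.17935°

72.847°S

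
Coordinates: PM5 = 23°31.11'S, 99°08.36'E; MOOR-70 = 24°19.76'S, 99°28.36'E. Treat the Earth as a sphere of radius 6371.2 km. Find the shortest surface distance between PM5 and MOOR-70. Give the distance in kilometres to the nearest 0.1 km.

PM5: φ = -23.51850°, λ = +99.13933°
MOOR-70: φ = -24.32933°, λ = +99.47267°
Δφ = -0.8108°,  Δλ = 0.3333°
a = sin²(Δφ/2) + cos φ₁ cos φ₂ sin²(Δλ/2) = 0.000057
c = 2·arcsin(√a) = 0.015118 rad = 0.8662°
d = R·c = 6371.2 × 0.015118 = 96.3 km

96.3 km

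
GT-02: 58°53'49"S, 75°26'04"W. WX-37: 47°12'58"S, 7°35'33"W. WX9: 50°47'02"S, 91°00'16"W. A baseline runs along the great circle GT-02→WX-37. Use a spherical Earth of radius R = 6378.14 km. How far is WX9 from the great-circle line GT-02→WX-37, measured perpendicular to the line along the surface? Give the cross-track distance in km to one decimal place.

483.6 km

GT-02: φ = -58.89694°, λ = -75.43444°
WX-37: φ = -47.21611°, λ = -7.59250°
WX9: φ = -50.78389°, λ = -91.00444°
δ₁₃ = central angle GT-02→WX9 = 0.210119 rad  (haversine)
θ₁₃ = bearing GT-02→WX9 = 305.547°,  θ₁₂ = bearing GT-02→WX-37 = 104.251°
dₓₜ = R·arcsin(sin δ₁₃ · sin(θ₁₃ − θ₁₂)) = 6378.14·arcsin(0.20858·sin(201.296°)) = -483.627 km
|dₓₜ| = 483.627 km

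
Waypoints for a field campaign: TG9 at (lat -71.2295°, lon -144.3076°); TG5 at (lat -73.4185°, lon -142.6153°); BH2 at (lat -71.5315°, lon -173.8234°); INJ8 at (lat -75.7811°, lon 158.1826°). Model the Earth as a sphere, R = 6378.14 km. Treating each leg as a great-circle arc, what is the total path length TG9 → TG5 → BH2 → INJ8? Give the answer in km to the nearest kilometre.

2287 km

TG9→TG5: c = 0.039240 rad, d = 250.28 km
TG5→BH2: c = 0.165260 rad, d = 1054.05 km
BH2→INJ8: c = 0.154123 rad, d = 983.02 km
Total = 250.28 + 1054.05 + 983.02 = 2287.35 km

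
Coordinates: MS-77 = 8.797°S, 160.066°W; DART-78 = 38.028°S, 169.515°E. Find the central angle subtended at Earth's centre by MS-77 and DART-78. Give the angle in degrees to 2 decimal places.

40.05°

Δφ = -29.2310°,  Δλ = -30.4190°
a = sin²(Δφ/2) + cos φ₁ cos φ₂ sin²(Δλ/2) = 0.117249
c = 2·arcsin(√a) = 0.698975 rad = 40.0483°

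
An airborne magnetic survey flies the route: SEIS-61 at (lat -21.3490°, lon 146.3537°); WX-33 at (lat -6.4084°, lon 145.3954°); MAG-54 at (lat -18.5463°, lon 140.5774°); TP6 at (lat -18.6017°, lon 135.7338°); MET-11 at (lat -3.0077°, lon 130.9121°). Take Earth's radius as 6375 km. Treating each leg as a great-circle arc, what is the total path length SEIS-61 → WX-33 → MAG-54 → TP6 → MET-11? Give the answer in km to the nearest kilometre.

SEIS-61→WX-33: c = 0.261264 rad, d = 1665.56 km
WX-33→MAG-54: c = 0.227136 rad, d = 1447.99 km
MAG-54→TP6: c = 0.080137 rad, d = 510.87 km
TP6→MET-11: c = 0.284360 rad, d = 1812.80 km
Total = 1665.56 + 1447.99 + 510.87 + 1812.80 = 5437.22 km

5437 km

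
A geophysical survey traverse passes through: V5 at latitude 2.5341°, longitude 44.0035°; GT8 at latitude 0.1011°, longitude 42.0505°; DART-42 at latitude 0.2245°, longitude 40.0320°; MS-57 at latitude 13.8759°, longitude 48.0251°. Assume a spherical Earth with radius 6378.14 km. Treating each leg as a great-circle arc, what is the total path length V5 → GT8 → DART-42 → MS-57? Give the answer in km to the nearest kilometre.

V5→GT8: c = 0.054445 rad, d = 347.26 km
GT8→DART-42: c = 0.035295 rad, d = 225.12 km
DART-42→MS-57: c = 0.275394 rad, d = 1756.50 km
Total = 347.26 + 225.12 + 1756.50 = 2328.88 km

2329 km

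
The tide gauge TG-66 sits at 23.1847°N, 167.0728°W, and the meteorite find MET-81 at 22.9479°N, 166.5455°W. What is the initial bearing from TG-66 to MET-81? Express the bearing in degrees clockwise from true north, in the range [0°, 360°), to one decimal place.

115.9°

Δλ = 0.5273°
y = sin Δλ · cos φ₂ = 0.008475
x = cos φ₁ sin φ₂ − sin φ₁ cos φ₂ cos Δλ = -0.004118
θ = atan2(y, x) = 115.9137° → 115.9137° (mod 360°)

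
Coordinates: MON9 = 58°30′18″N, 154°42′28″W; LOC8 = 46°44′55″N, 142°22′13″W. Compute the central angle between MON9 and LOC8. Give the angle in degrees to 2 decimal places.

13.89°

MON9: φ = +58.50500°, λ = -154.70778°
LOC8: φ = +46.74861°, λ = -142.37028°
Δφ = -11.7564°,  Δλ = 12.3375°
a = sin²(Δφ/2) + cos φ₁ cos φ₂ sin²(Δλ/2) = 0.014622
c = 2·arcsin(√a) = 0.242437 rad = 13.8906°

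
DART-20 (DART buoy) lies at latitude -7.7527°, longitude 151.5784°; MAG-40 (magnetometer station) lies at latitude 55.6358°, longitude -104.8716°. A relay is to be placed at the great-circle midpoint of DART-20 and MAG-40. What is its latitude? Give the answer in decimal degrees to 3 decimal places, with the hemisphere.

34.126°N

Bx = cos φ₂ cos Δλ = -0.132247,  By = cos φ₂ sin Δλ = 0.548740
φₘ = atan2(sin φ₁ + sin φ₂, √((cos φ₁ + Bx)² + By²)) = 34.12559°
λₘ = λ₁ + atan2(By, cos φ₁ + Bx) = -175.83889°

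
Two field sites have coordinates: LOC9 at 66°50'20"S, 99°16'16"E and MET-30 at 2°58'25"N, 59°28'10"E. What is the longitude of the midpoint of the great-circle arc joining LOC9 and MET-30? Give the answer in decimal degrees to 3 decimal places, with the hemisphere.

LOC9: φ = -66.83889°, λ = +99.27111°
MET-30: φ = +2.97361°, λ = +59.46944°
Bx = cos φ₂ cos Δλ = 0.767230,  By = cos φ₂ sin Δλ = -0.639270
φₘ = atan2(sin φ₁ + sin φ₂, √((cos φ₁ + Bx)² + By²)) = -33.21490°
λₘ = λ₁ + atan2(By, cos φ₁ + Bx) = 70.42362°

70.424°E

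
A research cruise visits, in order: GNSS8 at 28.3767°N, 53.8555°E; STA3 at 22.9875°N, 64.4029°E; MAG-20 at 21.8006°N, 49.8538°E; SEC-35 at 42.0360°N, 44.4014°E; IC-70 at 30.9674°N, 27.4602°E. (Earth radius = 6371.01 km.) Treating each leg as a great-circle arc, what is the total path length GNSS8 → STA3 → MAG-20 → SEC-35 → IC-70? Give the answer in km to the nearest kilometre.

6967 km

GNSS8→STA3: c = 0.190582 rad, d = 1214.20 km
STA3→MAG-20: c = 0.235594 rad, d = 1500.97 km
MAG-20→SEC-35: c = 0.362088 rad, d = 2306.86 km
SEC-35→IC-70: c = 0.305285 rad, d = 1944.98 km
Total = 1214.20 + 1500.97 + 2306.86 + 1944.98 = 6967.01 km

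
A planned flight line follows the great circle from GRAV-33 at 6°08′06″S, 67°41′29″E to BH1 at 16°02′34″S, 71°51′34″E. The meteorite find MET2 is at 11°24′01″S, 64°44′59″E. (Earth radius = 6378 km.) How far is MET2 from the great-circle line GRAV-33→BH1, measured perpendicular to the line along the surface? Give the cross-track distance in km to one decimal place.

518.1 km

GRAV-33: φ = -6.13500°, λ = +67.69139°
BH1: φ = -16.04278°, λ = +71.85944°
MET2: φ = -11.40028°, λ = +64.74972°
δ₁₃ = central angle GRAV-33→MET2 = 0.104965 rad  (haversine)
θ₁₃ = bearing GRAV-33→MET2 = 208.695°,  θ₁₂ = bearing GRAV-33→BH1 = 157.936°
dₓₜ = R·arcsin(sin δ₁₃ · sin(θ₁₃ − θ₁₂)) = 6378·arcsin(0.10477·sin(50.759°)) = 518.118 km
|dₓₜ| = 518.118 km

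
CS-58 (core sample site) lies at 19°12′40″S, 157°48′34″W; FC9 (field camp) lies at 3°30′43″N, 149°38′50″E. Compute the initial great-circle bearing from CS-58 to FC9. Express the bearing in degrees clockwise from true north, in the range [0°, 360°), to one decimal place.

288.0°

CS-58: φ = -19.21111°, λ = -157.80944°
FC9: φ = +3.51194°, λ = +149.64722°
Δλ = -52.5433°
y = sin Δλ · cos φ₂ = -0.792323
x = cos φ₁ sin φ₂ − sin φ₁ cos φ₂ cos Δλ = 0.257585
θ = atan2(y, x) = -71.9906° → 288.0094° (mod 360°)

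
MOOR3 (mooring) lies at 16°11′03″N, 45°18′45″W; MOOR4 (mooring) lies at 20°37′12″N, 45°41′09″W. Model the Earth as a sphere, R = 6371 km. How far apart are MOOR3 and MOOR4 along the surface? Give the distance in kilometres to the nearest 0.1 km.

MOOR3: φ = +16.18417°, λ = -45.31250°
MOOR4: φ = +20.62000°, λ = -45.68583°
Δφ = 4.4358°,  Δλ = -0.3733°
a = sin²(Δφ/2) + cos φ₁ cos φ₂ sin²(Δλ/2) = 0.001507
c = 2·arcsin(√a) = 0.077666 rad = 4.4499°
d = R·c = 6371 × 0.077666 = 494.8 km

494.8 km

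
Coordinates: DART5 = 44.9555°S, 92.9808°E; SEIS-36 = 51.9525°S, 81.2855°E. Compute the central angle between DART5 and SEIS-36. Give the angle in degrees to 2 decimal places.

10.42°

Δφ = -6.9970°,  Δλ = -11.6953°
a = sin²(Δφ/2) + cos φ₁ cos φ₂ sin²(Δλ/2) = 0.008251
c = 2·arcsin(√a) = 0.181921 rad = 10.4233°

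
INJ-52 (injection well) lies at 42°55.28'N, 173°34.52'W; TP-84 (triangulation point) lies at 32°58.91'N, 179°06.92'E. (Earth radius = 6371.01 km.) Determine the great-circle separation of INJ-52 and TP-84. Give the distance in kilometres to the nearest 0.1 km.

INJ-52: φ = +42.92133°, λ = -173.57533°
TP-84: φ = +32.98183°, λ = +179.11533°
Δφ = -9.9395°,  Δλ = -7.3093°
a = sin²(Δφ/2) + cos φ₁ cos φ₂ sin²(Δλ/2) = 0.010001
c = 2·arcsin(√a) = 0.200341 rad = 11.4787°
d = R·c = 6371.01 × 0.200341 = 1276.4 km

1276.4 km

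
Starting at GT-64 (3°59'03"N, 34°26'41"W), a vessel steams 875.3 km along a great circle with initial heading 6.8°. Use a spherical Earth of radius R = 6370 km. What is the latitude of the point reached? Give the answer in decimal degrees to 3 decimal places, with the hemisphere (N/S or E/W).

11.801°N

GT-64: φ = +3.98417°, λ = -34.44472°
δ = d/R = 875.3/6370 = 0.137410 rad
φ₂ = arcsin(sin φ₁ cos δ + cos φ₁ sin δ cos θ)
   = arcsin(0.06948·0.99057 + 0.99758·0.13698·0.99297) = 11.80089°
λ₂ = λ₁ + atan2(sin θ sin δ cos φ₁, cos δ − sin φ₁ sin φ₂) = -33.49535°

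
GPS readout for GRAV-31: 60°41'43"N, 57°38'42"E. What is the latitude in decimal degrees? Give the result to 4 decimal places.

60° + 41′/60 + 43″/3600 = 60 + 0.68333 + 0.01194 = 60.6953°

60.6953°N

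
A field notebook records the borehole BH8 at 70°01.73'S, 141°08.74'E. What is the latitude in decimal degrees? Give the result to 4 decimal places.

70° + 1.73′/60 = 70 + 0.02883 = 70.0288°

70.0288°S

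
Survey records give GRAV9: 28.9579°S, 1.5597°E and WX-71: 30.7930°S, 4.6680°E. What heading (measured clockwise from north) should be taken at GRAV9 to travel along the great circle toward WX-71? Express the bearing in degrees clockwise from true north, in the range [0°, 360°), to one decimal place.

Δλ = 3.1083°
y = sin Δλ · cos φ₂ = 0.046579
x = cos φ₁ sin φ₂ − sin φ₁ cos φ₂ cos Δλ = -0.032635
θ = atan2(y, x) = 125.0164° → 125.0164° (mod 360°)

125.0°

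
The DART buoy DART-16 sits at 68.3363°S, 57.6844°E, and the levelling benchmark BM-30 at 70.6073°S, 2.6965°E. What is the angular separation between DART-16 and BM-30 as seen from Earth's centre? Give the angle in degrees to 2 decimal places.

Δφ = -2.2710°,  Δλ = -54.9879°
a = sin²(Δφ/2) + cos φ₁ cos φ₂ sin²(Δλ/2) = 0.026517
c = 2·arcsin(√a) = 0.327136 rad = 18.7435°

18.74°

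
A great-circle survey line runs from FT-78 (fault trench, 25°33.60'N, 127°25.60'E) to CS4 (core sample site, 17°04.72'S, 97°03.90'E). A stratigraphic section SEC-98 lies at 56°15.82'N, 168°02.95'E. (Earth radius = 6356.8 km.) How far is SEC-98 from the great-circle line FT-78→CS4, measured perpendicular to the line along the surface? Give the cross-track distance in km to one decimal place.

FT-78: φ = +25.56000°, λ = +127.42667°
CS4: φ = -17.07867°, λ = +97.06500°
SEC-98: φ = +56.26367°, λ = +168.04917°
δ₁₃ = central angle FT-78→SEC-98 = 0.739090 rad  (haversine)
θ₁₃ = bearing FT-78→SEC-98 = 32.465°,  θ₁₂ = bearing FT-78→CS4 = 217.893°
dₓₜ = R·arcsin(sin δ₁₃ · sin(θ₁₃ − θ₁₂)) = 6356.8·arcsin(0.67362·sin(-185.428°)) = 405.338 km
|dₓₜ| = 405.338 km

405.3 km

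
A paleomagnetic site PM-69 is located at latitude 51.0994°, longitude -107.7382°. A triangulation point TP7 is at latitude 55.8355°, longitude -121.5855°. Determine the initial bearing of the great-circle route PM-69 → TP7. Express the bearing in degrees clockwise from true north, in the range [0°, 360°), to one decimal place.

Δλ = -13.8473°
y = sin Δλ · cos φ₂ = -0.134404
x = cos φ₁ sin φ₂ − sin φ₁ cos φ₂ cos Δλ = 0.095268
θ = atan2(y, x) = -54.6702° → 305.3298° (mod 360°)

305.3°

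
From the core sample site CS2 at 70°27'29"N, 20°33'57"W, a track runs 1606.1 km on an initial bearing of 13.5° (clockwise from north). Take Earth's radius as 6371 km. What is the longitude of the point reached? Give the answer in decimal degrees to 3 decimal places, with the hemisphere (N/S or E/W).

10.845°E

CS2: φ = +70.45806°, λ = -20.56583°
δ = d/R = 1606.1/6371 = 0.252095 rad
φ₂ = arcsin(sin φ₁ cos δ + cos φ₁ sin δ cos θ)
   = arcsin(0.94240·0.96839 + 0.33450·0.24943·0.97237) = 83.58513°
λ₂ = λ₁ + atan2(sin θ sin δ cos φ₁, cos δ − sin φ₁ sin φ₂) = 10.84520°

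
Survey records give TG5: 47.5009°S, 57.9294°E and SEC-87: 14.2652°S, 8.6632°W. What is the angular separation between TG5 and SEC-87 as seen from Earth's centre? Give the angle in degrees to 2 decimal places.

Δφ = 33.2357°,  Δλ = -66.5926°
a = sin²(Δφ/2) + cos φ₁ cos φ₂ sin²(Δλ/2) = 0.279108
c = 2·arcsin(√a) = 1.113209 rad = 63.7822°

63.78°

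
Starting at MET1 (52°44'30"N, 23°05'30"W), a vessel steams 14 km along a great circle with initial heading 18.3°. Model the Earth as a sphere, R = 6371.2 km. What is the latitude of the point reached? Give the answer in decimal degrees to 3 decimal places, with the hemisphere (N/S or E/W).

MET1: φ = +52.74167°, λ = -23.09167°
δ = d/R = 14/6371.2 = 0.002197 rad
φ₂ = arcsin(sin φ₁ cos δ + cos φ₁ sin δ cos θ)
   = arcsin(0.79591·1.00000 + 0.60541·0.00220·0.94943) = 52.86118°
λ₂ = λ₁ + atan2(sin θ sin δ cos φ₁, cos δ − sin φ₁ sin φ₂) = -23.02619°

52.861°N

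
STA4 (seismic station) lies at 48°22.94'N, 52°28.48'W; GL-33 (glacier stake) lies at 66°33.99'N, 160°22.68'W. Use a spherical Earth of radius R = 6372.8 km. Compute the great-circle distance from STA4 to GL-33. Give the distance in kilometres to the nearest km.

STA4: φ = +48.38233°, λ = -52.47467°
GL-33: φ = +66.56650°, λ = -160.37800°
Δφ = 18.1842°,  Δλ = -107.9033°
a = sin²(Δφ/2) + cos φ₁ cos φ₂ sin²(Δλ/2) = 0.197631
c = 2·arcsin(√a) = 0.921359 rad = 52.7900°
d = R·c = 6372.8 × 0.921359 = 5871.6 km

5872 km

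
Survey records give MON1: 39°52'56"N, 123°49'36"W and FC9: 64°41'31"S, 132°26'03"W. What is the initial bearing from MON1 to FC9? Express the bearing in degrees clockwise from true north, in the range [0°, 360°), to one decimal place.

183.8°

MON1: φ = +39.88222°, λ = -123.82667°
FC9: φ = -64.69194°, λ = -132.43417°
Δλ = -8.6075°
y = sin Δλ · cos φ₂ = -0.063979
x = cos φ₁ sin φ₂ − sin φ₁ cos φ₂ cos Δλ = -0.964735
θ = atan2(y, x) = -176.2058° → 183.7942° (mod 360°)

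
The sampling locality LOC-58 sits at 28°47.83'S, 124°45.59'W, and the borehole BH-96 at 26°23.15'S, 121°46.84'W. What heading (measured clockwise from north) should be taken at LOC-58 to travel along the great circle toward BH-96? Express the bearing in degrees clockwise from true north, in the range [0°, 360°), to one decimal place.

48.3°

LOC-58: φ = -28.79717°, λ = -124.75983°
BH-96: φ = -26.38583°, λ = -121.78067°
Δλ = 2.9792°
y = sin Δλ · cos φ₂ = 0.046558
x = cos φ₁ sin φ₂ − sin φ₁ cos φ₂ cos Δλ = 0.041490
θ = atan2(y, x) = 48.2945° → 48.2945° (mod 360°)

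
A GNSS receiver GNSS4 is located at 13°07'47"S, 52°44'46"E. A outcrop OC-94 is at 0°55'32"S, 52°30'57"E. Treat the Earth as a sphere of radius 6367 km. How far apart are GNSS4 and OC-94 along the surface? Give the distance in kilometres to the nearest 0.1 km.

GNSS4: φ = -13.12972°, λ = +52.74611°
OC-94: φ = -0.92556°, λ = +52.51583°
Δφ = 12.2042°,  Δλ = -0.2303°
a = sin²(Δφ/2) + cos φ₁ cos φ₂ sin²(Δλ/2) = 0.011304
c = 2·arcsin(√a) = 0.213040 rad = 12.2063°
d = R·c = 6367 × 0.213040 = 1356.4 km

1356.4 km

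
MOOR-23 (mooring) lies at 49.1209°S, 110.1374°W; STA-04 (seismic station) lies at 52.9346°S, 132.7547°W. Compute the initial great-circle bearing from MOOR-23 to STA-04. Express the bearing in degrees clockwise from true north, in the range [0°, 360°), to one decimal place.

246.3°

Δλ = -22.6173°
y = sin Δλ · cos φ₂ = -0.231793
x = cos φ₁ sin φ₂ − sin φ₁ cos φ₂ cos Δλ = -0.101560
θ = atan2(y, x) = -113.6606° → 246.3394° (mod 360°)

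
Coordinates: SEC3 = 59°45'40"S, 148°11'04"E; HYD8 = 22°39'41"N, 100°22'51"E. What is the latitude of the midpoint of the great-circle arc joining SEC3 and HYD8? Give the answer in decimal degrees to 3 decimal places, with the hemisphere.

20.000°S

SEC3: φ = -59.76111°, λ = +148.18444°
HYD8: φ = +22.66139°, λ = +100.38083°
Bx = cos φ₂ cos Δλ = 0.619819,  By = cos φ₂ sin Δλ = -0.683652
φₘ = atan2(sin φ₁ + sin φ₂, √((cos φ₁ + Bx)² + By²)) = -19.99980°
λₘ = λ₁ + atan2(By, cos φ₁ + Bx) = 116.86217°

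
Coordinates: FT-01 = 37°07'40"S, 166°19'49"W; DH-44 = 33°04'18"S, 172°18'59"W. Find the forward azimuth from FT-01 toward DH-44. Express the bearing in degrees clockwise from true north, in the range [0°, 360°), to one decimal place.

FT-01: φ = -37.12778°, λ = -166.33028°
DH-44: φ = -33.07167°, λ = -172.31639°
Δλ = -5.9861°
y = sin Δλ · cos φ₂ = -0.087392
x = cos φ₁ sin φ₂ − sin φ₁ cos φ₂ cos Δλ = 0.067975
θ = atan2(y, x) = -52.1234° → 307.8766° (mod 360°)

307.9°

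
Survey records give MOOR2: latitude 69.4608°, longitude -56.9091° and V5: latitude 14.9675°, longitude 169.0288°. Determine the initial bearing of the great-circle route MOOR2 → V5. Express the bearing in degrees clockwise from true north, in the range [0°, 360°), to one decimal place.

Δλ = -134.0621°
y = sin Δλ · cos φ₂ = -0.694207
x = cos φ₁ sin φ₂ − sin φ₁ cos φ₂ cos Δλ = 0.719750
θ = atan2(y, x) = -43.9651° → 316.0349° (mod 360°)

316.0°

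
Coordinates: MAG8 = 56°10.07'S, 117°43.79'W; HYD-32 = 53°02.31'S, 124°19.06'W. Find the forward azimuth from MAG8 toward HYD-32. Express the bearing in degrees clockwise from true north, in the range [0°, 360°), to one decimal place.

MAG8: φ = -56.16783°, λ = -117.72983°
HYD-32: φ = -53.03850°, λ = -124.31767°
Δλ = -6.5878°
y = sin Δλ · cos φ₂ = -0.068982
x = cos φ₁ sin φ₂ − sin φ₁ cos φ₂ cos Δλ = 0.051292
θ = atan2(y, x) = -53.3672° → 306.6328° (mod 360°)

306.6°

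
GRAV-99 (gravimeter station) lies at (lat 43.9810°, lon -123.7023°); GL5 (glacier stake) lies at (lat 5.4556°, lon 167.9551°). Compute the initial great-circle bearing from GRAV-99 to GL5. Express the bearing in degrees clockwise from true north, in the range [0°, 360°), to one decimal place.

258.6°

Δλ = -68.3426°
y = sin Δλ · cos φ₂ = -0.925197
x = cos φ₁ sin φ₂ − sin φ₁ cos φ₂ cos Δλ = -0.186706
θ = atan2(y, x) = -101.4091° → 258.5909° (mod 360°)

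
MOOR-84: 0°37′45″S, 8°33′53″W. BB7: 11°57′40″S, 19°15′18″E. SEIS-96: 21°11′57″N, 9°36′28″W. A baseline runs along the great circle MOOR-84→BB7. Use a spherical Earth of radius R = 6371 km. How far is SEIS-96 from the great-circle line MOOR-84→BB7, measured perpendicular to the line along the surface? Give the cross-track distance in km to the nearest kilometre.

2173 km

MOOR-84: φ = -0.62917°, λ = -8.56472°
BB7: φ = -11.96111°, λ = +19.25500°
SEIS-96: φ = +21.19917°, λ = -9.60778°
δ₁₃ = central angle MOOR-84→SEIS-96 = 0.381392 rad  (haversine)
θ₁₃ = bearing MOOR-84→SEIS-96 = 357.387°,  θ₁₂ = bearing MOOR-84→BB7 = 113.417°
dₓₜ = R·arcsin(sin δ₁₃ · sin(θ₁₃ − θ₁₂)) = 6371·arcsin(0.37221·sin(243.969°)) = -2172.680 km
|dₓₜ| = 2172.680 km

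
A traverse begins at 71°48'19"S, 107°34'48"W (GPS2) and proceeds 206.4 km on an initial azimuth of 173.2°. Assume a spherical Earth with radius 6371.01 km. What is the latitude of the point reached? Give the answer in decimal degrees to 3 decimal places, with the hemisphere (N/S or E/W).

73.647°S

GPS2: φ = -71.80528°, λ = -107.58000°
δ = d/R = 206.4/6371.01 = 0.032397 rad
φ₂ = arcsin(sin φ₁ cos δ + cos φ₁ sin δ cos θ)
   = arcsin(-0.95000·0.99948 + 0.31225·0.03239·-0.99297) = -73.64699°
λ₂ = λ₁ + atan2(sin θ sin δ cos φ₁, cos δ − sin φ₁ sin φ₂) = -106.79951°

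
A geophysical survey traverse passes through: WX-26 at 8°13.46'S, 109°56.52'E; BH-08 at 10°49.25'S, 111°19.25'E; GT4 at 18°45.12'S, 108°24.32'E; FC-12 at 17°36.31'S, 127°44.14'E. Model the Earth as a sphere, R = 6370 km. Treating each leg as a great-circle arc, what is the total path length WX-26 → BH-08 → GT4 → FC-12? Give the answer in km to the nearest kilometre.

WX-26: φ = -8.22433°, λ = +109.94200°
BH-08: φ = -10.82083°, λ = +111.32083°
GT4: φ = -18.75200°, λ = +108.40533°
FC-12: φ = -17.60517°, λ = +127.73567°
WX-26→BH-08: c = 0.051155 rad, d = 325.86 km
BH-08→GT4: c = 0.146892 rad, d = 935.71 km
GT4→FC-12: c = 0.321007 rad, d = 2044.82 km
Total = 325.86 + 935.71 + 2044.82 = 3306.38 km

3306 km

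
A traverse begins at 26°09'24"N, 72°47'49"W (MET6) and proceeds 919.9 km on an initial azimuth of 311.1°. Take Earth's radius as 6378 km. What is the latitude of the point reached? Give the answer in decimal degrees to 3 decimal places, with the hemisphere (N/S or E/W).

31.403°N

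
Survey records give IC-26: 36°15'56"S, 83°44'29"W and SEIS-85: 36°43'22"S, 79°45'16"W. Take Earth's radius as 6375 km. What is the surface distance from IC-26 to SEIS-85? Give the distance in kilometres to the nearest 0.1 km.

IC-26: φ = -36.26556°, λ = -83.74139°
SEIS-85: φ = -36.72278°, λ = -79.75444°
Δφ = -0.4572°,  Δλ = 3.9869°
a = sin²(Δφ/2) + cos φ₁ cos φ₂ sin²(Δλ/2) = 0.000798
c = 2·arcsin(√a) = 0.056503 rad = 3.2374°
d = R·c = 6375 × 0.056503 = 360.2 km

360.2 km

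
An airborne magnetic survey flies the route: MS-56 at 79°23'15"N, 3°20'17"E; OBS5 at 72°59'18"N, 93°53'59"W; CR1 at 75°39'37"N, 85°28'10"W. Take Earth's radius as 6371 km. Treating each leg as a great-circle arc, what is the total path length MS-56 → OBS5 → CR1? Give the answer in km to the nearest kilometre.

MS-56: φ = +79.38750°, λ = +3.33806°
OBS5: φ = +72.98833°, λ = -93.89972°
CR1: φ = +75.66028°, λ = -85.46944°
MS-56→OBS5: c = 0.367856 rad, d = 2343.61 km
OBS5→CR1: c = 0.061167 rad, d = 389.69 km
Total = 2343.61 + 389.69 = 2733.30 km

2733 km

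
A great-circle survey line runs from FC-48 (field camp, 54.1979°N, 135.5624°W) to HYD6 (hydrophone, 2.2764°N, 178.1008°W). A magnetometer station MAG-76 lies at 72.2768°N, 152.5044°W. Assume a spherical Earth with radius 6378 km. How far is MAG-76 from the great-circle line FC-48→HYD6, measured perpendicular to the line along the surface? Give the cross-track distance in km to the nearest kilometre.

1957 km

δ₁₃ = central angle FC-48→MAG-76 = 0.339560 rad  (haversine)
θ₁₃ = bearing FC-48→MAG-76 = 344.554°,  θ₁₂ = bearing FC-48→HYD6 = 229.652°
dₓₜ = R·arcsin(sin δ₁₃ · sin(θ₁₃ − θ₁₂)) = 6378·arcsin(0.33307·sin(114.902°)) = 1957.416 km
|dₓₜ| = 1957.416 km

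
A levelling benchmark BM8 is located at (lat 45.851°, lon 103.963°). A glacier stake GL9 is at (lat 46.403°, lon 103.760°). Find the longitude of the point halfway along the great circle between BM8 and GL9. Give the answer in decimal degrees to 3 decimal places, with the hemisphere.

Bx = cos φ₂ cos Δλ = 0.689577,  By = cos φ₂ sin Δλ = -0.002443
φₘ = atan2(sin φ₁ + sin φ₂, √((cos φ₁ + Bx)² + By²)) = 46.12704°
λₘ = λ₁ + atan2(By, cos φ₁ + Bx) = 103.86201°

103.862°E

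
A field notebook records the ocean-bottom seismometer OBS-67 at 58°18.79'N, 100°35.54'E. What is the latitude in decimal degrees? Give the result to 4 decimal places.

58.3132°N

58° + 18.79′/60 = 58 + 0.31317 = 58.3132°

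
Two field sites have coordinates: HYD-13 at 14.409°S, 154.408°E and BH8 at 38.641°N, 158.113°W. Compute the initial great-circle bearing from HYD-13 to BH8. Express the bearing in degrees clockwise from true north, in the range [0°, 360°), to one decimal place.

38.0°

Δλ = 47.4790°
y = sin Δλ · cos φ₂ = 0.575675
x = cos φ₁ sin φ₂ − sin φ₁ cos φ₂ cos Δλ = 0.736159
θ = atan2(y, x) = 38.0253° → 38.0253° (mod 360°)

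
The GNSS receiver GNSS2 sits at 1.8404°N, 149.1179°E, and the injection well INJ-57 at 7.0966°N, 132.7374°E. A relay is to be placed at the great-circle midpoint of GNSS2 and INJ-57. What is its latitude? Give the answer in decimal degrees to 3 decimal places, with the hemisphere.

4.514°N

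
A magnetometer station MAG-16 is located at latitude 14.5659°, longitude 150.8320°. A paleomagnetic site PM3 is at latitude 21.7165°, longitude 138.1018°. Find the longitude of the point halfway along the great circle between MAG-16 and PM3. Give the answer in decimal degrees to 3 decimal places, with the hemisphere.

144.598°E

Bx = cos φ₂ cos Δλ = 0.906189,  By = cos φ₂ sin Δλ = -0.204721
φₘ = atan2(sin φ₁ + sin φ₂, √((cos φ₁ + Bx)² + By²)) = 18.24624°
λₘ = λ₁ + atan2(By, cos φ₁ + Bx) = 144.59774°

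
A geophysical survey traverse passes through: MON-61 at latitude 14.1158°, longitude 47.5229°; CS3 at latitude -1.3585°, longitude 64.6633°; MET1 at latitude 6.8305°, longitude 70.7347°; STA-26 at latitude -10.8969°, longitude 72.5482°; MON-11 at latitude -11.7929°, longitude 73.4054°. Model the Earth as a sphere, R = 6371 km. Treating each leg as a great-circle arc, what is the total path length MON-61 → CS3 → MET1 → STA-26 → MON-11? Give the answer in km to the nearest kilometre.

MON-61→CS3: c = 0.400954 rad, d = 2554.48 km
CS3→MET1: c = 0.177796 rad, d = 1132.74 km
MET1→STA-26: c = 0.311001 rad, d = 1981.39 km
STA-26→MON-11: c = 0.021441 rad, d = 136.60 km
Total = 2554.48 + 1132.74 + 1981.39 + 136.60 = 5805.21 km

5805 km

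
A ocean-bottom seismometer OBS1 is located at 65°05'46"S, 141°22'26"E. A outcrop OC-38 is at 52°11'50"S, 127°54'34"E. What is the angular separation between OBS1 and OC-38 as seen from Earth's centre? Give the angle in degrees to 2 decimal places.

OBS1: φ = -65.09611°, λ = +141.37389°
OC-38: φ = -52.19722°, λ = +127.90944°
Δφ = 12.8989°,  Δλ = -13.4644°
a = sin²(Δφ/2) + cos φ₁ cos φ₂ sin²(Δλ/2) = 0.016164
c = 2·arcsin(√a) = 0.254968 rad = 14.6086°

14.61°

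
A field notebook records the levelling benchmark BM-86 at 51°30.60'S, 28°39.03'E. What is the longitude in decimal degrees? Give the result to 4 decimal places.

28° + 39.03′/60 = 28 + 0.65050 = 28.6505°

28.6505°E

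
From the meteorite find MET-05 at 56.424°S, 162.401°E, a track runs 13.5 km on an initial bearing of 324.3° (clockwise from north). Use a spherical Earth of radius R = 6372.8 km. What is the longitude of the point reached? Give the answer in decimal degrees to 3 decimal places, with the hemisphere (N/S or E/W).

162.273°E

δ = d/R = 13.5/6372.8 = 0.002118 rad
φ₂ = arcsin(sin φ₁ cos δ + cos φ₁ sin δ cos θ)
   = arcsin(-0.83315·1.00000 + 0.55304·0.00212·0.81208) = -56.32537°
λ₂ = λ₁ + atan2(sin θ sin δ cos φ₁, cos δ − sin φ₁ sin φ₂) = 162.27326°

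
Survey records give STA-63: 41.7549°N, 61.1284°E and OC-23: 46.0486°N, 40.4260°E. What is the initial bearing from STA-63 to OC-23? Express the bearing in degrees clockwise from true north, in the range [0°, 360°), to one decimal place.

293.1°

Δλ = -20.7024°
y = sin Δλ · cos φ₂ = -0.245356
x = cos φ₁ sin φ₂ − sin φ₁ cos φ₂ cos Δλ = 0.104714
θ = atan2(y, x) = -66.8880° → 293.1120° (mod 360°)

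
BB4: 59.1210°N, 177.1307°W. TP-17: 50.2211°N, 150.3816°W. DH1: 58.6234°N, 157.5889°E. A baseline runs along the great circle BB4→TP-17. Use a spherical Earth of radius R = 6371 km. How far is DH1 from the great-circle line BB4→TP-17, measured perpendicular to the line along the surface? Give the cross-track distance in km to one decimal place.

241.6 km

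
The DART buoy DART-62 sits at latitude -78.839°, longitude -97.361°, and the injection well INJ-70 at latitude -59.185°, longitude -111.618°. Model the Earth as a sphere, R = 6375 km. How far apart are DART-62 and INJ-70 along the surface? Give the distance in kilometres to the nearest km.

2244 km

Δφ = 19.6540°,  Δλ = -14.2570°
a = sin²(Δφ/2) + cos φ₁ cos φ₂ sin²(Δλ/2) = 0.030657
c = 2·arcsin(√a) = 0.351995 rad = 20.1678°
d = R·c = 6375 × 0.351995 = 2244.0 km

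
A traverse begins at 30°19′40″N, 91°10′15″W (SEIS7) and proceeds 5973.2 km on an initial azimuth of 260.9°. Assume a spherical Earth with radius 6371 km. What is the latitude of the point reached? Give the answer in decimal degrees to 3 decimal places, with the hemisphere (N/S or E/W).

10.880°N

SEIS7: φ = +30.32778°, λ = -91.17083°
δ = d/R = 5973.2/6371 = 0.937561 rad
φ₂ = arcsin(sin φ₁ cos δ + cos φ₁ sin δ cos θ)
   = arcsin(0.50495·0.59176 + 0.86315·0.80612·-0.15816) = 10.88034°
λ₂ = λ₁ + atan2(sin θ sin δ cos φ₁, cos δ − sin φ₁ sin φ₂) = -145.31974°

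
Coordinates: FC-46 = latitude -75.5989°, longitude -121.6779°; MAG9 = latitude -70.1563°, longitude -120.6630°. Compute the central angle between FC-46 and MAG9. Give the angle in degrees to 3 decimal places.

Δφ = 5.4426°,  Δλ = 1.0149°
a = sin²(Δφ/2) + cos φ₁ cos φ₂ sin²(Δλ/2) = 0.002261
c = 2·arcsin(√a) = 0.095131 rad = 5.4506°

5.451°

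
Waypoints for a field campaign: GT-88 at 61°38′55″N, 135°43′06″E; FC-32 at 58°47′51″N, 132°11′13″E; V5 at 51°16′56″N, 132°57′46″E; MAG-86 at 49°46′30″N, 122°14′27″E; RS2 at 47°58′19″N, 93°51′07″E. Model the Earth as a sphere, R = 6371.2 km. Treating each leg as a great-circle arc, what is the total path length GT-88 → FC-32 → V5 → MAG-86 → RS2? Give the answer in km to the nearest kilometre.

GT-88: φ = +61.64861°, λ = +135.71833°
FC-32: φ = +58.79750°, λ = +132.18694°
V5: φ = +51.28222°, λ = +132.96278°
MAG-86: φ = +49.77500°, λ = +122.24083°
RS2: φ = +47.97194°, λ = +93.85194°
GT-88→FC-32: c = 0.058403 rad, d = 372.10 km
FC-32→V5: c = 0.131393 rad, d = 837.13 km
V5→MAG-86: c = 0.121714 rad, d = 775.46 km
MAG-86→RS2: c = 0.325439 rad, d = 2073.44 km
Total = 372.10 + 837.13 + 775.46 + 2073.44 = 4058.13 km

4058 km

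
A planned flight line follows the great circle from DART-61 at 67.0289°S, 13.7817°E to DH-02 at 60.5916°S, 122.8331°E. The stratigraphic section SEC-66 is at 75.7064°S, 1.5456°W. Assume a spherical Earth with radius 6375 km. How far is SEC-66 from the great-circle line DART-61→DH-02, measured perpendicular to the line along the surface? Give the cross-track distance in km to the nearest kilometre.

δ₁₃ = central angle DART-61→SEC-66 = 0.172690 rad  (haversine)
θ₁₃ = bearing DART-61→SEC-66 = 202.321°,  θ₁₂ = bearing DART-61→DH-02 = 136.409°
dₓₜ = R·arcsin(sin δ₁₃ · sin(θ₁₃ − θ₁₂)) = 6375·arcsin(0.17183·sin(65.912°)) = 1004.190 km
|dₓₜ| = 1004.190 km

1004 km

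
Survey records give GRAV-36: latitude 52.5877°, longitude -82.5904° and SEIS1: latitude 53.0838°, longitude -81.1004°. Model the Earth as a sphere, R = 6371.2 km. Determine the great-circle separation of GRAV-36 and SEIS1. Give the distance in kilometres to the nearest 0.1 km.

Δφ = 0.4961°,  Δλ = 1.4900°
a = sin²(Δφ/2) + cos φ₁ cos φ₂ sin²(Δλ/2) = 0.000080
c = 2·arcsin(√a) = 0.017938 rad = 1.0277°
d = R·c = 6371.2 × 0.017938 = 114.3 km

114.3 km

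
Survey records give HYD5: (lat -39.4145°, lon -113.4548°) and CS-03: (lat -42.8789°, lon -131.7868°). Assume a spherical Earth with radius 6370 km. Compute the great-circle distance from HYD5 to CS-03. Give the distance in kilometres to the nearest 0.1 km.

1578.8 km

Δφ = -3.4644°,  Δλ = -18.3320°
a = sin²(Δφ/2) + cos φ₁ cos φ₂ sin²(Δλ/2) = 0.015279
c = 2·arcsin(√a) = 0.247854 rad = 14.2010°
d = R·c = 6370 × 0.247854 = 1578.8 km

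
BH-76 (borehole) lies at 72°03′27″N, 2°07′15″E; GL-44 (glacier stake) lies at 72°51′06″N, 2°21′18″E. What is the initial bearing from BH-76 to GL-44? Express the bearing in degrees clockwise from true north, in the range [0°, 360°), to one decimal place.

5.0°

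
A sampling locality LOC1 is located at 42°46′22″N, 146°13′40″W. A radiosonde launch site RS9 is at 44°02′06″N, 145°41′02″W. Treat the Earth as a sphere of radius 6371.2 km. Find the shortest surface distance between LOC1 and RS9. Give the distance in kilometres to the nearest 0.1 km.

LOC1: φ = +42.77278°, λ = -146.22778°
RS9: φ = +44.03500°, λ = -145.68389°
Δφ = 1.2622°,  Δλ = 0.5439°
a = sin²(Δφ/2) + cos φ₁ cos φ₂ sin²(Δλ/2) = 0.000133
c = 2·arcsin(√a) = 0.023084 rad = 1.3226°
d = R·c = 6371.2 × 0.023084 = 147.1 km

147.1 km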